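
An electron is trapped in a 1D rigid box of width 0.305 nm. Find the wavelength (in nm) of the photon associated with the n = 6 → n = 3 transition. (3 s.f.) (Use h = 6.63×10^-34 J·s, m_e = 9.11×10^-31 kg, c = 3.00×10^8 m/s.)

λ = 11.4 nm

E_1 = h²/(8m_eL²) = 6.484×10^-19 J, so ΔE = (6² − 3²)E_1 = 1.751×10^-17 J.
λ = hc/ΔE = (6.63×10^-34·3.00×10^8)/1.751×10^-17 = 1.14×10^-8 m = 11.4 nm.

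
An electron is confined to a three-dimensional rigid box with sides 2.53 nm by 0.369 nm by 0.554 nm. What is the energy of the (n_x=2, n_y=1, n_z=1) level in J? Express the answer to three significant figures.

For a 3D rectangular well E = (h²/8m_e)·Σ n_i²/L_i² = (6.626×10^-34)²/(8·9.109×10^-31) · [2²/(2.53 nm)² + 1²/(0.369 nm)² + 1²/(0.554 nm)²].
Evaluating gives E = 6.76×10^-19 J.

E = 6.76×10^-19 J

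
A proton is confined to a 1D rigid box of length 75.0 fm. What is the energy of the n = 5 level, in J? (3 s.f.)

E_5 = 1.46×10^-13 J

For an infinite well E_n = n²h²/(8m_pL²), so E_1 = h²/(8m_pL²) = (6.626×10^-34)²/(8·1.673×10^-27·(7.50×10^-14 m)²) = 5.832×10^-15 J.
Then E_5 = 5²·E_1 = 25·5.832×10^-15 J = 1.46×10^-13 J.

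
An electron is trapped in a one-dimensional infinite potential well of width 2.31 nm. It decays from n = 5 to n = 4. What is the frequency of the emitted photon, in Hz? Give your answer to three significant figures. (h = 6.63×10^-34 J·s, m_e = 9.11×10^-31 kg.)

f = 1.53×10^14 Hz

E_1 = h²/(8m_eL²) = 1.130×10^-20 J and ΔE = (5² − 4²)E_1 = 1.017×10^-19 J.
f = ΔE/h = 1.017×10^-19/6.63×10^-34 = 1.53×10^14 Hz.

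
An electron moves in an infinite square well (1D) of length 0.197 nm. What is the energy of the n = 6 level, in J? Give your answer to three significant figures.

For an infinite well E_n = n²h²/(8m_eL²), so E_1 = h²/(8m_eL²) = (6.626×10^-34)²/(8·9.109×10^-31·(1.97×10^-10 m)²) = 1.552×10^-18 J.
Then E_6 = 6²·E_1 = 36·1.552×10^-18 J = 5.59×10^-17 J.

E_6 = 5.59×10^-17 J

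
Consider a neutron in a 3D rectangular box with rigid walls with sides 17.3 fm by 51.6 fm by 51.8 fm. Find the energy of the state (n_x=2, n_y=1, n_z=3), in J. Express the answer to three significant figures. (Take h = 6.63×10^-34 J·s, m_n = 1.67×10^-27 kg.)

For a 3D rectangular well E = (h²/8m_n)·Σ n_i²/L_i² = (6.63×10^-34)²/(8·1.67×10^-27) · [2²/(17.3 fm)² + 1²/(51.6 fm)² + 3²/(51.8 fm)²].
Evaluating gives E = 5.62×10^-13 J.

E = 5.62×10^-13 J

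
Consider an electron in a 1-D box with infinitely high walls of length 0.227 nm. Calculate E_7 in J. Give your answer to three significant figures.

For an infinite well E_n = n²h²/(8m_eL²), so E_1 = h²/(8m_eL²) = (6.626×10^-34)²/(8·9.109×10^-31·(2.27×10^-10 m)²) = 1.169×10^-18 J.
Then E_7 = 7²·E_1 = 49·1.169×10^-18 J = 5.73×10^-17 J.

E_7 = 5.73×10^-17 J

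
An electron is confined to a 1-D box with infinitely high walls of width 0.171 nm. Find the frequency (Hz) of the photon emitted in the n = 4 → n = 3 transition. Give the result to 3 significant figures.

E_1 = h²/(8m_eL²) = 2.060×10^-18 J and ΔE = (4² − 3²)E_1 = 1.442×10^-17 J.
f = ΔE/h = 1.442×10^-17/6.626×10^-34 = 2.18×10^16 Hz.

f = 2.18×10^16 Hz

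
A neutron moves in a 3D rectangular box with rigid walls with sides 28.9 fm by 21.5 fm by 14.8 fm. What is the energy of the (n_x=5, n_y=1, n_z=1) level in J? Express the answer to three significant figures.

For a 3D rectangular well E = (h²/8m_n)·Σ n_i²/L_i² = (6.626×10^-34)²/(8·1.675×10^-27) · [5²/(28.9 fm)² + 1²/(21.5 fm)² + 1²/(14.8 fm)²].
Evaluating gives E = 1.20×10^-12 J.

E = 1.20×10^-12 J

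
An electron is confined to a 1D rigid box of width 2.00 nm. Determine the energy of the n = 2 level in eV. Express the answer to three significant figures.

For an infinite well E_n = n²h²/(8m_eL²), so E_1 = h²/(8m_eL²) = (6.626×10^-34)²/(8·9.109×10^-31·(2.00×10^-9 m)²) = 1.506×10^-20 J.
Then E_2 = 2²·E_1 = 4·1.506×10^-20 J = 6.024×10^-20 J.
Converting, E_2 = 6.024×10^-20 J / (1.602×10^-19 J/eV) = 0.376 eV.

E_2 = 0.376 eV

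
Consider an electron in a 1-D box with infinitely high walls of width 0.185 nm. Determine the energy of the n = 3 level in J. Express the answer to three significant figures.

For an infinite well E_n = n²h²/(8m_eL²), so E_1 = h²/(8m_eL²) = (6.626×10^-34)²/(8·9.109×10^-31·(1.85×10^-10 m)²) = 1.760×10^-18 J.
Then E_3 = 3²·E_1 = 9·1.760×10^-18 J = 1.58×10^-17 J.

E_3 = 1.58×10^-17 J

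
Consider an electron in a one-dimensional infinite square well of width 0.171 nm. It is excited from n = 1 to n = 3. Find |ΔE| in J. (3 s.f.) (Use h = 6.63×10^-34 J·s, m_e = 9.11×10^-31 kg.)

E_1 = h²/(8m_eL²) = 2.063×10^-18 J.
|ΔE| = |1² − 3²|·E_1 = 8·2.063×10^-18 J = 1.65×10^-17 J.

|ΔE| = 1.65×10^-17 J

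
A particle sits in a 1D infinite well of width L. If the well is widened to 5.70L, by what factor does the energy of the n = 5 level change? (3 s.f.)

0.0308

E_n ∝ 1/L², so the energy scales by 1/5.70² = 0.0308.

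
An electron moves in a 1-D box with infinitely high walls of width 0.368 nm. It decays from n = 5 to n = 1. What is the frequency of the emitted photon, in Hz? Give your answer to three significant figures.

f = 1.61×10^16 Hz

E_1 = h²/(8m_eL²) = 4.449×10^-19 J and ΔE = (5² − 1²)E_1 = 1.068×10^-17 J.
f = ΔE/h = 1.068×10^-17/6.626×10^-34 = 1.61×10^16 Hz.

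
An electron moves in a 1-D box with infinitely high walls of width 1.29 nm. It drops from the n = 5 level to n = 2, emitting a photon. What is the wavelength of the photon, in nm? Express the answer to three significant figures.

E_1 = h²/(8m_eL²) = 3.620×10^-20 J, so ΔE = (5² − 2²)E_1 = 7.602×10^-19 J.
λ = hc/ΔE = (6.626×10^-34·2.998×10^8)/7.602×10^-19 = 2.61×10^-7 m = 261 nm.

λ = 261 nm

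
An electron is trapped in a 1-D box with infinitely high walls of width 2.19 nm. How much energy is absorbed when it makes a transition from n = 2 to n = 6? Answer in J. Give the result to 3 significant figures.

|ΔE| = 4.02×10^-19 J

E_1 = h²/(8m_eL²) = 1.256×10^-20 J.
|ΔE| = |2² − 6²|·E_1 = 32·1.256×10^-20 J = 4.02×10^-19 J.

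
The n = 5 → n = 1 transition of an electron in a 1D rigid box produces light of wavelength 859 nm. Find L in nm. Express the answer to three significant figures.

The photon carries ΔE = hc/λ = 6.626×10^-34·2.998×10^8/8.59×10^-7 m = 2.313×10^-19 J.
Since ΔE = (5² − 1²)E_1, E_1 = 9.638×10^-21 J, and L = h/√(8m_eE_1) = 2.50×10^-9 m = 2.50 nm.

L = 2.50 nm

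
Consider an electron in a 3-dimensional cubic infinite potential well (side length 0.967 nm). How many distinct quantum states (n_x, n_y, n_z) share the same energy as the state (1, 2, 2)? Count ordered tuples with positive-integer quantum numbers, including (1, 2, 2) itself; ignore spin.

degeneracy = 3

The level has n_x² + n_y² + n_z² = 9. The ordered positive-integer solutions are (1, 2, 2), (2, 1, 2), (2, 2, 1).
That gives 3 states.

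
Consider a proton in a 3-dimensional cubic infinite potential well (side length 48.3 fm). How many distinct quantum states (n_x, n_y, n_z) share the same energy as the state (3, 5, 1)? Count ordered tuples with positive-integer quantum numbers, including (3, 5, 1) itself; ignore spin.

The level has n_x² + n_y² + n_z² = 35. The ordered positive-integer solutions are (1, 3, 5), (1, 5, 3), (3, 1, 5), (3, 5, 1), (5, 1, 3), (5, 3, 1).
That gives 6 states.

degeneracy = 6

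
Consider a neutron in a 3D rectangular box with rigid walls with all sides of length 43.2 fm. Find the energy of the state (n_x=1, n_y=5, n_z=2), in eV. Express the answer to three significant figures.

E = 3.29×10^6 eV

For a 3D rectangular well E = (h²/8m_n)·Σ n_i²/L_i² = (6.626×10^-34)²/(8·1.675×10^-27) · [1²/(43.2 fm)² + 5²/(43.2 fm)² + 2²/(43.2 fm)²].
Evaluating gives E = 5.267×10^-13 J = 3.29×10^6 eV.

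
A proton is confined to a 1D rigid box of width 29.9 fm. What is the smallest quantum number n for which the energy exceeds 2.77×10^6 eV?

E_1 = h²/(8m_pL²) = 3.669×10^-14 J = 2.290×10^5 eV.
Need n² > 2.77×10^6/2.290×10^5 = 12.10, i.e. n > 3.479.
The smallest integer satisfying this is n = 4.

n = 4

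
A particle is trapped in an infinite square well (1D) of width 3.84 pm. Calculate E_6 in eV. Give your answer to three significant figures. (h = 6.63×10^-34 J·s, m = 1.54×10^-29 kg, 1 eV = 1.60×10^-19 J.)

For an infinite well E_n = n²h²/(8mL²), so E_1 = h²/(8mL²) = (6.63×10^-34)²/(8·1.54×10^-29·(3.84×10^-12 m)²) = 2.420×10^-16 J.
Then E_6 = 6²·E_1 = 36·2.420×10^-16 J = 8.712×10^-15 J.
Converting, E_6 = 8.712×10^-15 J / (1.60×10^-19 J/eV) = 5.44×10^4 eV.

E_6 = 5.44×10^4 eV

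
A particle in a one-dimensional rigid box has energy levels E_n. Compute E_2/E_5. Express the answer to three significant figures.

E_n ∝ n², so E_2/E_5 = 2²/5² = 4/25 = 0.160.

0.160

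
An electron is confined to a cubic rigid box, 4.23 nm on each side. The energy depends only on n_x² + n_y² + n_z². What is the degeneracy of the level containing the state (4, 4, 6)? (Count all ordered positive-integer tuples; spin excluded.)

degeneracy = 3

The level has n_x² + n_y² + n_z² = 68. The ordered positive-integer solutions are (4, 4, 6), (4, 6, 4), (6, 4, 4).
That gives 3 states.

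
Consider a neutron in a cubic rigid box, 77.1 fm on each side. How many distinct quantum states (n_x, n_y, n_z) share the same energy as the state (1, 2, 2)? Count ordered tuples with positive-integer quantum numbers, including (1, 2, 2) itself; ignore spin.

degeneracy = 3

The level has n_x² + n_y² + n_z² = 9. The ordered positive-integer solutions are (1, 2, 2), (2, 1, 2), (2, 2, 1).
That gives 3 states.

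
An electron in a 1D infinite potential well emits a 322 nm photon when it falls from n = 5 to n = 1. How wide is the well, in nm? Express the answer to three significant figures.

The photon carries ΔE = hc/λ = 6.626×10^-34·2.998×10^8/3.22×10^-7 m = 6.169×10^-19 J.
Since ΔE = (5² − 1²)E_1, E_1 = 2.570×10^-20 J, and L = h/√(8m_eE_1) = 1.53×10^-9 m = 1.53 nm.

L = 1.53 nm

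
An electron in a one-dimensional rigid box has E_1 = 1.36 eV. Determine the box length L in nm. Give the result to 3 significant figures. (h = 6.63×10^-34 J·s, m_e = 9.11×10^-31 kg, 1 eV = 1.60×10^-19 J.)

L = 0.526 nm

From E_n = n²h²/(8m_eL²), L = n·h/√(8m_eE_n).
E_1 = 1.36 eV = 2.176×10^-19 J, so L = 1·6.63×10^-34/√(8·9.11×10^-31·2.176×10^-19) = 5.26×10^-10 m = 0.526 nm.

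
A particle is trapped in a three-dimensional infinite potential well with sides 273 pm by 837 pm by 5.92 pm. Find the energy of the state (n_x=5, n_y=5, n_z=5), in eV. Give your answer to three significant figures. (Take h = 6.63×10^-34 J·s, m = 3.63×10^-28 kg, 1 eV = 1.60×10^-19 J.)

E = 675 eV

For a 3D rectangular well E = (h²/8m)·Σ n_i²/L_i² = (6.63×10^-34)²/(8·3.63×10^-28) · [5²/(273 pm)² + 5²/(837 pm)² + 5²/(5.92 pm)²].
Evaluating gives E = 1.080×10^-16 J = 675 eV.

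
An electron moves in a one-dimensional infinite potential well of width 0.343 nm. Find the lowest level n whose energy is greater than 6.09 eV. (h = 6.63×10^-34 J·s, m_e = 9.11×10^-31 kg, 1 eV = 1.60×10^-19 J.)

E_1 = h²/(8m_eL²) = 5.127×10^-19 J = 3.204 eV.
Need n² > 6.09/3.204 = 1.901, i.e. n > 1.379.
The smallest integer satisfying this is n = 2.

n = 2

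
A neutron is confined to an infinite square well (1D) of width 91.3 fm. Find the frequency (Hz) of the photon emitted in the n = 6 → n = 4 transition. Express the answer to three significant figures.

f = 1.19×10^20 Hz

E_1 = h²/(8m_nL²) = 3.931×10^-15 J and ΔE = (6² − 4²)E_1 = 7.862×10^-14 J.
f = ΔE/h = 7.862×10^-14/6.626×10^-34 = 1.19×10^20 Hz.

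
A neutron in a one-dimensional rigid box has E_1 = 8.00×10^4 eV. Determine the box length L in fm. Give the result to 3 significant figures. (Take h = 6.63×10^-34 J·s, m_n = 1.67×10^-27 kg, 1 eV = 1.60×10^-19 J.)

From E_n = n²h²/(8m_nL²), L = n·h/√(8m_nE_n).
E_1 = 8.00×10^4 eV = 1.280×10^-14 J, so L = 1·6.63×10^-34/√(8·1.67×10^-27·1.280×10^-14) = 5.07×10^-14 m = 50.7 fm.

L = 50.7 fm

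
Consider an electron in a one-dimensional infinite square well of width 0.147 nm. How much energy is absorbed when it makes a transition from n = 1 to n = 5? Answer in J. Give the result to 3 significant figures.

E_1 = h²/(8m_eL²) = 2.788×10^-18 J.
|ΔE| = |1² − 5²|·E_1 = 24·2.788×10^-18 J = 6.69×10^-17 J.

|ΔE| = 6.69×10^-17 J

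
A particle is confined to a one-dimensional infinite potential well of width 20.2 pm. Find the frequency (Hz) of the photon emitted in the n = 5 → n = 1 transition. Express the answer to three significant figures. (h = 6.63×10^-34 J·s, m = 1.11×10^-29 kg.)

E_1 = h²/(8mL²) = 1.213×10^-17 J and ΔE = (5² − 1²)E_1 = 2.911×10^-16 J.
f = ΔE/h = 2.911×10^-16/6.63×10^-34 = 4.39×10^17 Hz.

f = 4.39×10^17 Hz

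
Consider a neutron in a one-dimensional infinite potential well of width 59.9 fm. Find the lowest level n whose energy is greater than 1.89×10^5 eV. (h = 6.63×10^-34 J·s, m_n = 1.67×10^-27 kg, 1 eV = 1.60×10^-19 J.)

n = 2

E_1 = h²/(8m_nL²) = 9.170×10^-15 J = 5.731×10^4 eV.
Need n² > 1.89×10^5/5.731×10^4 = 3.298, i.e. n > 1.816.
The smallest integer satisfying this is n = 2.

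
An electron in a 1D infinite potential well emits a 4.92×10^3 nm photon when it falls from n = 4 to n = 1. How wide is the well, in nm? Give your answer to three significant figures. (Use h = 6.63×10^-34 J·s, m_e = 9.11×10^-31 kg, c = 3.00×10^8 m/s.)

L = 4.73 nm

The photon carries ΔE = hc/λ = 6.63×10^-34·3.00×10^8/4.92×10^-6 m = 4.043×10^-20 J.
Since ΔE = (4² − 1²)E_1, E_1 = 2.695×10^-21 J, and L = h/√(8m_eE_1) = 4.73×10^-9 m = 4.73 nm.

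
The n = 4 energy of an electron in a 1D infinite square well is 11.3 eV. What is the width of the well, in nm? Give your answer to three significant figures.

L = 0.730 nm

From E_n = n²h²/(8m_eL²), L = n·h/√(8m_eE_n).
E_4 = 11.3 eV = 1.810×10^-18 J, so L = 4·6.626×10^-34/√(8·9.109×10^-31·1.810×10^-18) = 7.30×10^-10 m = 0.730 nm.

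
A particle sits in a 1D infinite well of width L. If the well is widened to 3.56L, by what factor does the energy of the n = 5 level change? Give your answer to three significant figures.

E_n ∝ 1/L², so the energy scales by 1/3.56² = 0.0789.

0.0789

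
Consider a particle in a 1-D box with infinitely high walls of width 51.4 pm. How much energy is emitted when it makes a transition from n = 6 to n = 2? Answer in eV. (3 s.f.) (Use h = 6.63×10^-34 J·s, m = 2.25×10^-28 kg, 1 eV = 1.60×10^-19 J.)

|ΔE| = 18.5 eV

E_1 = h²/(8mL²) = 9.243×10^-20 J.
|ΔE| = |6² − 2²|·E_1 = 32·9.243×10^-20 J = 2.958×10^-18 J = 18.5 eV.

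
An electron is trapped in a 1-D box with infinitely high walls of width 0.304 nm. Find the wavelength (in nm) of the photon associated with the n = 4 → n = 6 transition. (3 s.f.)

E_1 = h²/(8m_eL²) = 6.519×10^-19 J, so ΔE = (6² − 4²)E_1 = 1.304×10^-17 J.
λ = hc/ΔE = (6.626×10^-34·2.998×10^8)/1.304×10^-17 = 1.52×10^-8 m = 15.2 nm.

λ = 15.2 nm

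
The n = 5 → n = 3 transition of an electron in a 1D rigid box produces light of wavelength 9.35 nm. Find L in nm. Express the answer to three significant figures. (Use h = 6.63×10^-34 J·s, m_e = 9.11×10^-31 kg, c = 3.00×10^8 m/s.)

The photon carries ΔE = hc/λ = 6.63×10^-34·3.00×10^8/9.35×10^-9 m = 2.127×10^-17 J.
Since ΔE = (5² − 3²)E_1, E_1 = 1.329×10^-18 J, and L = h/√(8m_eE_1) = 2.13×10^-10 m = 0.213 nm.

L = 0.213 nm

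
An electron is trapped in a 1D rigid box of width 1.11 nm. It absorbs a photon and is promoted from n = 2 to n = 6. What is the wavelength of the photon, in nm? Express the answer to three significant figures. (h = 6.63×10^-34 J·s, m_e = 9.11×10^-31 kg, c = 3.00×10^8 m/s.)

λ = 127 nm

E_1 = h²/(8m_eL²) = 4.895×10^-20 J, so ΔE = (6² − 2²)E_1 = 1.566×10^-18 J.
λ = hc/ΔE = (6.63×10^-34·3.00×10^8)/1.566×10^-18 = 1.27×10^-7 m = 127 nm.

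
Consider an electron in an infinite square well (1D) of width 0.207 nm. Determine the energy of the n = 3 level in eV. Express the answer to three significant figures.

For an infinite well E_n = n²h²/(8m_eL²), so E_1 = h²/(8m_eL²) = (6.626×10^-34)²/(8·9.109×10^-31·(2.07×10^-10 m)²) = 1.406×10^-18 J.
Then E_3 = 3²·E_1 = 9·1.406×10^-18 J = 1.265×10^-17 J.
Converting, E_3 = 1.265×10^-17 J / (1.602×10^-19 J/eV) = 79.0 eV.

E_3 = 79.0 eV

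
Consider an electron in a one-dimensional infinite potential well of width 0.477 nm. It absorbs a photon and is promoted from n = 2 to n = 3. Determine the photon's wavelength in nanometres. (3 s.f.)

E_1 = h²/(8m_eL²) = 2.648×10^-19 J, so ΔE = (3² − 2²)E_1 = 1.324×10^-18 J.
λ = hc/ΔE = (6.626×10^-34·2.998×10^8)/1.324×10^-18 = 1.50×10^-7 m = 150 nm.

λ = 150 nm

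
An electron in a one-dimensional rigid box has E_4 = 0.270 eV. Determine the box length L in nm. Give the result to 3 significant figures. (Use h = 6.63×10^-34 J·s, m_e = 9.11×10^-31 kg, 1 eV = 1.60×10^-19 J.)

L = 4.73 nm

From E_n = n²h²/(8m_eL²), L = n·h/√(8m_eE_n).
E_4 = 0.270 eV = 4.320×10^-20 J, so L = 4·6.63×10^-34/√(8·9.11×10^-31·4.320×10^-20) = 4.73×10^-9 m = 4.73 nm.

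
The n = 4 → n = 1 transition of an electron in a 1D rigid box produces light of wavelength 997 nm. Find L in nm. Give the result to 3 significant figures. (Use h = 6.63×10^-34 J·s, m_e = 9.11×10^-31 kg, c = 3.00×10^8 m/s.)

L = 2.13 nm

The photon carries ΔE = hc/λ = 6.63×10^-34·3.00×10^8/9.97×10^-7 m = 1.995×10^-19 J.
Since ΔE = (4² − 1²)E_1, E_1 = 1.330×10^-20 J, and L = h/√(8m_eE_1) = 2.13×10^-9 m = 2.13 nm.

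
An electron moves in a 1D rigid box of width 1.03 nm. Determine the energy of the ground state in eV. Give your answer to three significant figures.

For an infinite well E_n = n²h²/(8m_eL²), so E_1 = h²/(8m_eL²) = (6.626×10^-34)²/(8·9.109×10^-31·(1.03×10^-9 m)²) = 5.679×10^-20 J.
Converting, E_1 = 5.679×10^-20 J / (1.602×10^-19 J/eV) = 0.354 eV.

E_1 = 0.354 eV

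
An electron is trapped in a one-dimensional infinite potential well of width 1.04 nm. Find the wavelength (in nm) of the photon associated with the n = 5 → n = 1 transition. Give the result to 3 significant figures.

λ = 149 nm

E_1 = h²/(8m_eL²) = 5.570×10^-20 J, so ΔE = (5² − 1²)E_1 = 1.337×10^-18 J.
λ = hc/ΔE = (6.626×10^-34·2.998×10^8)/1.337×10^-18 = 1.49×10^-7 m = 149 nm.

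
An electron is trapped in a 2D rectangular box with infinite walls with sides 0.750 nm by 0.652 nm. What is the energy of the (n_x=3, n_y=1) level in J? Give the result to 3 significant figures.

E = 1.11×10^-18 J

For a 2D rectangular well E = (h²/8m_e)·Σ n_i²/L_i² = (6.626×10^-34)²/(8·9.109×10^-31) · [3²/(0.750 nm)² + 1²/(0.652 nm)²].
Evaluating gives E = 1.11×10^-18 J.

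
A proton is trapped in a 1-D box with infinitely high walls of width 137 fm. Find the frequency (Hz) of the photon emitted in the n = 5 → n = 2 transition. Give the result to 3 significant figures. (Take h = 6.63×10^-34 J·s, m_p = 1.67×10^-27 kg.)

E_1 = h²/(8m_pL²) = 1.753×10^-15 J and ΔE = (5² − 2²)E_1 = 3.681×10^-14 J.
f = ΔE/h = 3.681×10^-14/6.63×10^-34 = 5.55×10^19 Hz.

f = 5.55×10^19 Hz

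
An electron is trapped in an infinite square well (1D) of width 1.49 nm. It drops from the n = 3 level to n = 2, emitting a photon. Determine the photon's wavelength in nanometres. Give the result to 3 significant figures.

E_1 = h²/(8m_eL²) = 2.714×10^-20 J, so ΔE = (3² − 2²)E_1 = 1.357×10^-19 J.
λ = hc/ΔE = (6.626×10^-34·2.998×10^8)/1.357×10^-19 = 1.46×10^-6 m = 1.46×10^3 nm.

λ = 1.46×10^3 nm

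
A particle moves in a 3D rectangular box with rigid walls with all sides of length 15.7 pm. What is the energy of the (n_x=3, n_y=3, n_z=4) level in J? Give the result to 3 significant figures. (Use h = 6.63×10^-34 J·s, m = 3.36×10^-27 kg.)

For a 3D rectangular well E = (h²/8m)·Σ n_i²/L_i² = (6.63×10^-34)²/(8·3.36×10^-27) · [3²/(15.7 pm)² + 3²/(15.7 pm)² + 4²/(15.7 pm)²].
Evaluating gives E = 2.26×10^-18 J.

E = 2.26×10^-18 J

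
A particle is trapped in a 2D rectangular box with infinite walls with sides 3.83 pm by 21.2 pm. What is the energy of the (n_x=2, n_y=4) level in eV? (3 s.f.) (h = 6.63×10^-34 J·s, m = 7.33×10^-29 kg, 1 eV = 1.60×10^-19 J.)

E = 1.44×10^3 eV

For a 2D rectangular well E = (h²/8m)·Σ n_i²/L_i² = (6.63×10^-34)²/(8·7.33×10^-29) · [2²/(3.83 pm)² + 4²/(21.2 pm)²].
Evaluating gives E = 2.311×10^-16 J = 1.44×10^3 eV.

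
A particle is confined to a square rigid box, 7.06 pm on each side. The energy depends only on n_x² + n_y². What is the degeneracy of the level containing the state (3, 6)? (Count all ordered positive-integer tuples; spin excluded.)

The level has n_x² + n_y² = 45. The ordered positive-integer solutions are (3, 6), (6, 3).
That gives 2 states.

degeneracy = 2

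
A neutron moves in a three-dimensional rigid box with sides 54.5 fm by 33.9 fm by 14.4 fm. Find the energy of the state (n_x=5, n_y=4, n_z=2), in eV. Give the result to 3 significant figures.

For a 3D rectangular well E = (h²/8m_n)·Σ n_i²/L_i² = (6.626×10^-34)²/(8·1.675×10^-27) · [5²/(54.5 fm)² + 4²/(33.9 fm)² + 2²/(14.4 fm)²].
Evaluating gives E = 1.364×10^-12 J = 8.51×10^6 eV.

E = 8.51×10^6 eV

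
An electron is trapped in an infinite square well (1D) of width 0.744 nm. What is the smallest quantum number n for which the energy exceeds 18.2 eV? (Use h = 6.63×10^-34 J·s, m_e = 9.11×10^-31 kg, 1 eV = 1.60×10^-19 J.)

n = 6

E_1 = h²/(8m_eL²) = 1.090×10^-19 J = 0.6813 eV.
Need n² > 18.2/0.6813 = 26.71, i.e. n > 5.168.
The smallest integer satisfying this is n = 6.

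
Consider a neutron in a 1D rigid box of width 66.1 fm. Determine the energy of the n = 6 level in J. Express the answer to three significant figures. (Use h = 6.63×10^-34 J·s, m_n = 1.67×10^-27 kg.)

For an infinite well E_n = n²h²/(8m_nL²), so E_1 = h²/(8m_nL²) = (6.63×10^-34)²/(8·1.67×10^-27·(6.61×10^-14 m)²) = 7.530×10^-15 J.
Then E_6 = 6²·E_1 = 36·7.530×10^-15 J = 2.71×10^-13 J.

E_6 = 2.71×10^-13 J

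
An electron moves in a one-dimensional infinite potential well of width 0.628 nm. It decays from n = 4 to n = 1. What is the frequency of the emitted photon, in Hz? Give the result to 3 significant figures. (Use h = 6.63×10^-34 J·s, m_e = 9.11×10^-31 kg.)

E_1 = h²/(8m_eL²) = 1.529×10^-19 J and ΔE = (4² − 1²)E_1 = 2.293×10^-18 J.
f = ΔE/h = 2.293×10^-18/6.63×10^-34 = 3.46×10^15 Hz.

f = 3.46×10^15 Hz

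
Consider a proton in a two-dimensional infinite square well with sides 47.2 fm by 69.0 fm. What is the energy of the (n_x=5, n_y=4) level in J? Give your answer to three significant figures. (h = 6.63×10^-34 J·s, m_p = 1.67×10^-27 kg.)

E = 4.80×10^-13 J

For a 2D rectangular well E = (h²/8m_p)·Σ n_i²/L_i² = (6.63×10^-34)²/(8·1.67×10^-27) · [5²/(47.2 fm)² + 4²/(69.0 fm)²].
Evaluating gives E = 4.80×10^-13 J.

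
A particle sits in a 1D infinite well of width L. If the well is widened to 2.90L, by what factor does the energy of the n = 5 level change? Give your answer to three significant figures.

0.119

E_n ∝ 1/L², so the energy scales by 1/2.90² = 0.119.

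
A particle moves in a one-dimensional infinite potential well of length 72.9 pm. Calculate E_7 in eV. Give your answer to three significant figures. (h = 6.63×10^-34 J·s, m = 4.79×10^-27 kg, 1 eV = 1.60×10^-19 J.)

E_7 = 0.661 eV

For an infinite well E_n = n²h²/(8mL²), so E_1 = h²/(8mL²) = (6.63×10^-34)²/(8·4.79×10^-27·(7.29×10^-11 m)²) = 2.158×10^-21 J.
Then E_7 = 7²·E_1 = 49·2.158×10^-21 J = 1.057×10^-19 J.
Converting, E_7 = 1.057×10^-19 J / (1.60×10^-19 J/eV) = 0.661 eV.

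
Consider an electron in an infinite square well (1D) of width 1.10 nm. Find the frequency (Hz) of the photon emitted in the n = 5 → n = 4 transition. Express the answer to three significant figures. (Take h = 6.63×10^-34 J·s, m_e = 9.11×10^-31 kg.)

f = 6.77×10^14 Hz

E_1 = h²/(8m_eL²) = 4.985×10^-20 J and ΔE = (5² − 4²)E_1 = 4.487×10^-19 J.
f = ΔE/h = 4.487×10^-19/6.63×10^-34 = 6.77×10^14 Hz.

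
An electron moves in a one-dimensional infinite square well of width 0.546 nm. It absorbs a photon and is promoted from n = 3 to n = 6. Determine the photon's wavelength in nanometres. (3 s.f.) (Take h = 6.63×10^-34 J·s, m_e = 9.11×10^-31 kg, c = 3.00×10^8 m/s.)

E_1 = h²/(8m_eL²) = 2.023×10^-19 J, so ΔE = (6² − 3²)E_1 = 5.462×10^-18 J.
λ = hc/ΔE = (6.63×10^-34·3.00×10^8)/5.462×10^-18 = 3.64×10^-8 m = 36.4 nm.

λ = 36.4 nm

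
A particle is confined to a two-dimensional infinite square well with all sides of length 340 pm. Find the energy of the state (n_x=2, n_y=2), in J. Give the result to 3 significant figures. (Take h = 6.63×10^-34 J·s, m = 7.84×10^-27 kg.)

E = 4.85×10^-22 J

For a 2D rectangular well E = (h²/8m)·Σ n_i²/L_i² = (6.63×10^-34)²/(8·7.84×10^-27) · [2²/(340 pm)² + 2²/(340 pm)²].
Evaluating gives E = 4.85×10^-22 J.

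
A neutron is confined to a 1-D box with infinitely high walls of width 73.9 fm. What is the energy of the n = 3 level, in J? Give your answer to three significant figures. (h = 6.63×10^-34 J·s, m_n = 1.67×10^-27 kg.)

E_3 = 5.42×10^-14 J

For an infinite well E_n = n²h²/(8m_nL²), so E_1 = h²/(8m_nL²) = (6.63×10^-34)²/(8·1.67×10^-27·(7.39×10^-14 m)²) = 6.025×10^-15 J.
Then E_3 = 3²·E_1 = 9·6.025×10^-15 J = 5.42×10^-14 J.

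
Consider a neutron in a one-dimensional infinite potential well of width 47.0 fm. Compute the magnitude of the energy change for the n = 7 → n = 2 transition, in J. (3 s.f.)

|ΔE| = 6.67×10^-13 J

E_1 = h²/(8m_nL²) = 1.483×10^-14 J.
|ΔE| = |7² − 2²|·E_1 = 45·1.483×10^-14 J = 6.67×10^-13 J.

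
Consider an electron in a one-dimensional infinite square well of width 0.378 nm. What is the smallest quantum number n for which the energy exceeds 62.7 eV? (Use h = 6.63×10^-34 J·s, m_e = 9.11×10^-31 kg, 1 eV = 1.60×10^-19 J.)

E_1 = h²/(8m_eL²) = 4.221×10^-19 J = 2.638 eV.
Need n² > 62.7/2.638 = 23.77, i.e. n > 4.875.
The smallest integer satisfying this is n = 5.

n = 5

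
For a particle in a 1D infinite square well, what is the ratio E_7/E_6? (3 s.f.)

1.36

E_n ∝ n², so E_7/E_6 = 7²/6² = 49/36 = 1.36.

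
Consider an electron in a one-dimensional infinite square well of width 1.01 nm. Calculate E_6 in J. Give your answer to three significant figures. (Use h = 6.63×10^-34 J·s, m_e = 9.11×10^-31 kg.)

For an infinite well E_n = n²h²/(8m_eL²), so E_1 = h²/(8m_eL²) = (6.63×10^-34)²/(8·9.11×10^-31·(1.01×10^-9 m)²) = 5.913×10^-20 J.
Then E_6 = 6²·E_1 = 36·5.913×10^-20 J = 2.13×10^-18 J.

E_6 = 2.13×10^-18 J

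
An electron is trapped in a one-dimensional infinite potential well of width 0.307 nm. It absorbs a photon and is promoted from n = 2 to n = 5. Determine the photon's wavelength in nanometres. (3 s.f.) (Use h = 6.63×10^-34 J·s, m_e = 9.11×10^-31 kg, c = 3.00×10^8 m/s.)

E_1 = h²/(8m_eL²) = 6.399×10^-19 J, so ΔE = (5² − 2²)E_1 = 1.344×10^-17 J.
λ = hc/ΔE = (6.63×10^-34·3.00×10^8)/1.344×10^-17 = 1.48×10^-8 m = 14.8 nm.

λ = 14.8 nm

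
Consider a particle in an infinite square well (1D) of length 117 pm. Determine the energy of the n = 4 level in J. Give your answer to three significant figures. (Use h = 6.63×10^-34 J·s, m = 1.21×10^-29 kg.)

For an infinite well E_n = n²h²/(8mL²), so E_1 = h²/(8mL²) = (6.63×10^-34)²/(8·1.21×10^-29·(1.17×10^-10 m)²) = 3.317×10^-19 J.
Then E_4 = 4²·E_1 = 16·3.317×10^-19 J = 5.31×10^-18 J.

E_4 = 5.31×10^-18 J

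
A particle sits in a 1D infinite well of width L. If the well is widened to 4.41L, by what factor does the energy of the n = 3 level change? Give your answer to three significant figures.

0.0514

E_n ∝ 1/L², so the energy scales by 1/4.41² = 0.0514.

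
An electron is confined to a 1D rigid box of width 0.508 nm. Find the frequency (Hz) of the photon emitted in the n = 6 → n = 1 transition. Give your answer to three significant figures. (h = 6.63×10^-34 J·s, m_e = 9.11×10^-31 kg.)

f = 1.23×10^16 Hz

E_1 = h²/(8m_eL²) = 2.337×10^-19 J and ΔE = (6² − 1²)E_1 = 8.180×10^-18 J.
f = ΔE/h = 8.180×10^-18/6.63×10^-34 = 1.23×10^16 Hz.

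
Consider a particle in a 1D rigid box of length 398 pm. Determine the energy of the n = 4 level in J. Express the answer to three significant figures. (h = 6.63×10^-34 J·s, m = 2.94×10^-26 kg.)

For an infinite well E_n = n²h²/(8mL²), so E_1 = h²/(8mL²) = (6.63×10^-34)²/(8·2.94×10^-26·(3.98×10^-10 m)²) = 1.180×10^-23 J.
Then E_4 = 4²·E_1 = 16·1.180×10^-23 J = 1.89×10^-22 J.

E_4 = 1.89×10^-22 J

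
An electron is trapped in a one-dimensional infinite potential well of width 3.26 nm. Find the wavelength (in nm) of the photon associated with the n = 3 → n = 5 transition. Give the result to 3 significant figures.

E_1 = h²/(8m_eL²) = 5.669×10^-21 J, so ΔE = (5² − 3²)E_1 = 9.070×10^-20 J.
λ = hc/ΔE = (6.626×10^-34·2.998×10^8)/9.070×10^-20 = 2.19×10^-6 m = 2.19×10^3 nm.

λ = 2.19×10^3 nm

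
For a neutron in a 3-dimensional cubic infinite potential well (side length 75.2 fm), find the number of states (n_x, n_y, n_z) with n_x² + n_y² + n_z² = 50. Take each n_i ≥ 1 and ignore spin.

degeneracy = 6

The level has n_x² + n_y² + n_z² = 50. The ordered positive-integer solutions are (3, 4, 5), (3, 5, 4), (4, 3, 5), (4, 5, 3), (5, 3, 4), (5, 4, 3).
That gives 6 states.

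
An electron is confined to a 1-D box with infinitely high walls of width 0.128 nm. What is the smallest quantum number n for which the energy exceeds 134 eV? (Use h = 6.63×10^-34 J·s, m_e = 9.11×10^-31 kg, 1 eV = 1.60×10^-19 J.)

n = 3

E_1 = h²/(8m_eL²) = 3.681×10^-18 J = 23.01 eV.
Need n² > 134/23.01 = 5.824, i.e. n > 2.413.
The smallest integer satisfying this is n = 3.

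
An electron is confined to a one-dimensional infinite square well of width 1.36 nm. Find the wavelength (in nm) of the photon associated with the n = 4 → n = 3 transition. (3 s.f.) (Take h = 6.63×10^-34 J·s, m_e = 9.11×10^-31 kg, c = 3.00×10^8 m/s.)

E_1 = h²/(8m_eL²) = 3.261×10^-20 J, so ΔE = (4² − 3²)E_1 = 2.283×10^-19 J.
λ = hc/ΔE = (6.63×10^-34·3.00×10^8)/2.283×10^-19 = 8.71×10^-7 m = 871 nm.

λ = 871 nm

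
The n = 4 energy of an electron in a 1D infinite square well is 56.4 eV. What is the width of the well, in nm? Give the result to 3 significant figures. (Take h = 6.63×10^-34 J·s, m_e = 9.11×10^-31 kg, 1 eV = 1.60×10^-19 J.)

From E_n = n²h²/(8m_eL²), L = n·h/√(8m_eE_n).
E_4 = 56.4 eV = 9.024×10^-18 J, so L = 4·6.63×10^-34/√(8·9.11×10^-31·9.024×10^-18) = 3.27×10^-10 m = 0.327 nm.

L = 0.327 nm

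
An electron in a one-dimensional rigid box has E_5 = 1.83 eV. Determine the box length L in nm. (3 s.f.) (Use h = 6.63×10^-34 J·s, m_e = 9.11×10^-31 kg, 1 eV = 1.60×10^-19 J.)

L = 2.27 nm

From E_n = n²h²/(8m_eL²), L = n·h/√(8m_eE_n).
E_5 = 1.83 eV = 2.928×10^-19 J, so L = 5·6.63×10^-34/√(8·9.11×10^-31·2.928×10^-19) = 2.27×10^-9 m = 2.27 nm.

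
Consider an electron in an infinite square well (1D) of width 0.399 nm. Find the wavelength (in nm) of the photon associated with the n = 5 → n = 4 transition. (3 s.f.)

λ = 58.3 nm

E_1 = h²/(8m_eL²) = 3.784×10^-19 J, so ΔE = (5² − 4²)E_1 = 3.406×10^-18 J.
λ = hc/ΔE = (6.626×10^-34·2.998×10^8)/3.406×10^-18 = 5.83×10^-8 m = 58.3 nm.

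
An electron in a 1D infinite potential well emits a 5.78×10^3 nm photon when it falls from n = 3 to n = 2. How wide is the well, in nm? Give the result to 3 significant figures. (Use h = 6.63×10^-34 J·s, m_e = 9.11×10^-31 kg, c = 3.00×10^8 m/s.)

The photon carries ΔE = hc/λ = 6.63×10^-34·3.00×10^8/5.78×10^-6 m = 3.441×10^-20 J.
Since ΔE = (3² − 2²)E_1, E_1 = 6.882×10^-21 J, and L = h/√(8m_eE_1) = 2.96×10^-9 m = 2.96 nm.

L = 2.96 nm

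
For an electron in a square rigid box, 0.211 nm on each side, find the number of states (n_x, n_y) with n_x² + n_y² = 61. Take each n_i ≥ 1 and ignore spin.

degeneracy = 2

The level has n_x² + n_y² = 61. The ordered positive-integer solutions are (5, 6), (6, 5).
That gives 2 states.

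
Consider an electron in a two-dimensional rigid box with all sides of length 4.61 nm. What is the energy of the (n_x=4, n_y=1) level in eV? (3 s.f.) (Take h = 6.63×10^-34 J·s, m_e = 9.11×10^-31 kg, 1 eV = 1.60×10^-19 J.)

E = 0.302 eV

For a 2D rectangular well E = (h²/8m_e)·Σ n_i²/L_i² = (6.63×10^-34)²/(8·9.11×10^-31) · [4²/(4.61 nm)² + 1²/(4.61 nm)²].
Evaluating gives E = 4.825×10^-20 J = 0.302 eV.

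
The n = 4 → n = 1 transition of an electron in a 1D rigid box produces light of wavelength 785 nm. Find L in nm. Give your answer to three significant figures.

The photon carries ΔE = hc/λ = 6.626×10^-34·2.998×10^8/7.85×10^-7 m = 2.531×10^-19 J.
Since ΔE = (4² − 1²)E_1, E_1 = 1.687×10^-20 J, and L = h/√(8m_eE_1) = 1.89×10^-9 m = 1.89 nm.

L = 1.89 nm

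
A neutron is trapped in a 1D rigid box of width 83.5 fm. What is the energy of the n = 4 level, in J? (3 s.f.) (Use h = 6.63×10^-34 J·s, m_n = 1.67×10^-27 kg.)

E_4 = 7.55×10^-14 J

For an infinite well E_n = n²h²/(8m_nL²), so E_1 = h²/(8m_nL²) = (6.63×10^-34)²/(8·1.67×10^-27·(8.35×10^-14 m)²) = 4.719×10^-15 J.
Then E_4 = 4²·E_1 = 16·4.719×10^-15 J = 7.55×10^-14 J.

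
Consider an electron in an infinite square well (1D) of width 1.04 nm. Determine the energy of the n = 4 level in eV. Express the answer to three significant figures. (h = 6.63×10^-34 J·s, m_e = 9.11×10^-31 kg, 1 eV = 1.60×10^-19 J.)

For an infinite well E_n = n²h²/(8m_eL²), so E_1 = h²/(8m_eL²) = (6.63×10^-34)²/(8·9.11×10^-31·(1.04×10^-9 m)²) = 5.576×10^-20 J.
Then E_4 = 4²·E_1 = 16·5.576×10^-20 J = 8.922×10^-19 J.
Converting, E_4 = 8.922×10^-19 J / (1.60×10^-19 J/eV) = 5.58 eV.

E_4 = 5.58 eV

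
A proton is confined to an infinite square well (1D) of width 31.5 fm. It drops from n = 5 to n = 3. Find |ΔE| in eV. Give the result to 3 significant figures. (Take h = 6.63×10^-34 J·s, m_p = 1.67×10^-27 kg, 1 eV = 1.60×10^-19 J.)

E_1 = h²/(8m_pL²) = 3.316×10^-14 J.
|ΔE| = |5² − 3²|·E_1 = 16·3.316×10^-14 J = 5.306×10^-13 J = 3.32×10^6 eV.

|ΔE| = 3.32×10^6 eV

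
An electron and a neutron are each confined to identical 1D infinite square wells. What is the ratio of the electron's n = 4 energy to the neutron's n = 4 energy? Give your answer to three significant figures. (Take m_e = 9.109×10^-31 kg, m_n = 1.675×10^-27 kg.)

E_n ∝ 1/m at fixed n and L, so the ratio is m_n/m_e = 1.675×10^-27/9.109×10^-31 = 1.84×10^3.

1.84×10^3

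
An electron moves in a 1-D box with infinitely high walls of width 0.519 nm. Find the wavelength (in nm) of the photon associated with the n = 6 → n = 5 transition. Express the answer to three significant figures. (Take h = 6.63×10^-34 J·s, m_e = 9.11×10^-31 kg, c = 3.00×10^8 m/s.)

E_1 = h²/(8m_eL²) = 2.239×10^-19 J, so ΔE = (6² − 5²)E_1 = 2.463×10^-18 J.
λ = hc/ΔE = (6.63×10^-34·3.00×10^8)/2.463×10^-18 = 8.08×10^-8 m = 80.8 nm.

λ = 80.8 nm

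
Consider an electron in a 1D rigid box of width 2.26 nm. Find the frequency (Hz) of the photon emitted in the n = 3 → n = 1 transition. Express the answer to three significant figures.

E_1 = h²/(8m_eL²) = 1.180×10^-20 J and ΔE = (3² − 1²)E_1 = 9.440×10^-20 J.
f = ΔE/h = 9.440×10^-20/6.626×10^-34 = 1.42×10^14 Hz.

f = 1.42×10^14 Hz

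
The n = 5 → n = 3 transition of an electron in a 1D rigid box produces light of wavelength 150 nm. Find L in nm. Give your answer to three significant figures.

L = 0.853 nm

The photon carries ΔE = hc/λ = 6.626×10^-34·2.998×10^8/1.50×10^-7 m = 1.324×10^-18 J.
Since ΔE = (5² − 3²)E_1, E_1 = 8.275×10^-20 J, and L = h/√(8m_eE_1) = 8.53×10^-10 m = 0.853 nm.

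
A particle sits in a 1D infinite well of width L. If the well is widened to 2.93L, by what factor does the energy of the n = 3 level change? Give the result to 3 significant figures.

E_n ∝ 1/L², so the energy scales by 1/2.93² = 0.116.

0.116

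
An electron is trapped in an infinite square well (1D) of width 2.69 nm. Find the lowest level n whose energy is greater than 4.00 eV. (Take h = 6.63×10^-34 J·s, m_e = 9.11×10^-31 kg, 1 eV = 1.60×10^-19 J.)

E_1 = h²/(8m_eL²) = 8.335×10^-21 J = 0.05209 eV.
Need n² > 4.00/0.05209 = 76.79, i.e. n > 8.763.
The smallest integer satisfying this is n = 9.

n = 9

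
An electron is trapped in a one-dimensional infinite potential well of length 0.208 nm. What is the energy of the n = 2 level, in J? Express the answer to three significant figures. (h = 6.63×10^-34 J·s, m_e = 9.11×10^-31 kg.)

E_2 = 5.58×10^-18 J

For an infinite well E_n = n²h²/(8m_eL²), so E_1 = h²/(8m_eL²) = (6.63×10^-34)²/(8·9.11×10^-31·(2.08×10^-10 m)²) = 1.394×10^-18 J.
Then E_2 = 2²·E_1 = 4·1.394×10^-18 J = 5.58×10^-18 J.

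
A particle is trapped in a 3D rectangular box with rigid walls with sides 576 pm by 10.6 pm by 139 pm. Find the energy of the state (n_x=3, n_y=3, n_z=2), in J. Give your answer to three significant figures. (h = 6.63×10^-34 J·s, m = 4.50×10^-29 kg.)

For a 3D rectangular well E = (h²/8m)·Σ n_i²/L_i² = (6.63×10^-34)²/(8·4.50×10^-29) · [3²/(576 pm)² + 3²/(10.6 pm)² + 2²/(139 pm)²].
Evaluating gives E = 9.81×10^-17 J.

E = 9.81×10^-17 J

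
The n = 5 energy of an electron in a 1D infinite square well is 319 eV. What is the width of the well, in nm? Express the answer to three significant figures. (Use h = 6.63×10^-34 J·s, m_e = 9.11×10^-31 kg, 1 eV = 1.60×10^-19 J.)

From E_n = n²h²/(8m_eL²), L = n·h/√(8m_eE_n).
E_5 = 319 eV = 5.104×10^-17 J, so L = 5·6.63×10^-34/√(8·9.11×10^-31·5.104×10^-17) = 1.72×10^-10 m = 0.172 nm.

L = 0.172 nm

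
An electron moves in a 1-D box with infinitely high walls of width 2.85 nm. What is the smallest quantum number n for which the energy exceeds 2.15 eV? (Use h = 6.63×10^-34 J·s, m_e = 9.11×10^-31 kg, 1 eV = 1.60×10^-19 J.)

E_1 = h²/(8m_eL²) = 7.426×10^-21 J = 0.04641 eV.
Need n² > 2.15/0.04641 = 46.33, i.e. n > 6.807.
The smallest integer satisfying this is n = 7.

n = 7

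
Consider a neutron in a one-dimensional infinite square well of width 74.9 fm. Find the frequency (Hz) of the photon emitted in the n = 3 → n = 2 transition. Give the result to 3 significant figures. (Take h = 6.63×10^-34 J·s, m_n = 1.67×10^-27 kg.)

E_1 = h²/(8m_nL²) = 5.865×10^-15 J and ΔE = (3² − 2²)E_1 = 2.932×10^-14 J.
f = ΔE/h = 2.932×10^-14/6.63×10^-34 = 4.42×10^19 Hz.

f = 4.42×10^19 Hz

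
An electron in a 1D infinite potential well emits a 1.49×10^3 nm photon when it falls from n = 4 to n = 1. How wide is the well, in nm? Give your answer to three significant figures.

The photon carries ΔE = hc/λ = 6.626×10^-34·2.998×10^8/1.49×10^-6 m = 1.333×10^-19 J.
Since ΔE = (4² − 1²)E_1, E_1 = 8.887×10^-21 J, and L = h/√(8m_eE_1) = 2.60×10^-9 m = 2.60 nm.

L = 2.60 nm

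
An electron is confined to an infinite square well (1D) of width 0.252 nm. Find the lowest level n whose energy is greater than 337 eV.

E_1 = h²/(8m_eL²) = 9.487×10^-19 J = 5.922 eV.
Need n² > 337/5.922 = 56.91, i.e. n > 7.544.
The smallest integer satisfying this is n = 8.

n = 8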